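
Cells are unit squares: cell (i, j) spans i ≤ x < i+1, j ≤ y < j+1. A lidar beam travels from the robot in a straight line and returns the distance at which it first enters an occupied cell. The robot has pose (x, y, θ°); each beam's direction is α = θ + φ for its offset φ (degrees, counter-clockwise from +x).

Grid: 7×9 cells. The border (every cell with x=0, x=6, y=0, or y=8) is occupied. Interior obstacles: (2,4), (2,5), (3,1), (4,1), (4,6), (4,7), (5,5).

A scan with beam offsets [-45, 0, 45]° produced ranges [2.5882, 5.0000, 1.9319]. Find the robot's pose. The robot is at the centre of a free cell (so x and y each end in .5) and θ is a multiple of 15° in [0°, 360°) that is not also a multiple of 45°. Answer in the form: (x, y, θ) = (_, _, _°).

Candidates: 28 free-cell centres × 16 headings = 448 poses. Raycast each; keep the one whose scan matches to 4 dp.
  (1.5, 4.5, 300°): beam 1 = 1.9319 ≠ 2.5882 ✗
  (5.5, 3.5, 60°): beam 1 = 0.5176 ≠ 2.5882 ✗
  (5.5, 2.5, 30°): beam 1 = 0.5176 ≠ 2.5882 ✗
  (4.5, 3.5, 15°): beam 1 = 1.7321 ≠ 2.5882 ✗
  …
  (5.5, 3.5, 210°): r_1=2.5882, r_2=5.0000, r_3=1.9319 — all match ✓
Only this pose fits every beam.

(x, y, θ) = (5.5, 3.5, 210°)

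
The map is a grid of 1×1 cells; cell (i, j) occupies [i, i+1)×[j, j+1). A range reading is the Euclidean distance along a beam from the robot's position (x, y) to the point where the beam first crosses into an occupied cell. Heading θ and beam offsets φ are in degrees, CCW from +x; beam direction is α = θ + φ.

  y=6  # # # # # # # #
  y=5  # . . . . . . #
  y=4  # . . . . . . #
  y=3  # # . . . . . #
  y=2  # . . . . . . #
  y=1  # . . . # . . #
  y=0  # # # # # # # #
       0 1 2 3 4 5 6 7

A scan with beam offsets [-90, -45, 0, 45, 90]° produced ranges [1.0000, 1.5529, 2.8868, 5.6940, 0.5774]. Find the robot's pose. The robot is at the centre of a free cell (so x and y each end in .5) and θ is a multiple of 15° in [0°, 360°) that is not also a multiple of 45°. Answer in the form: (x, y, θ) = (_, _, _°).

Enumerate (i+0.5, j+0.5, θ) over the 28 free cells and 16 admissible headings. For each, cast all 5 beams and compare to the given ranges.
  (3.5, 1.5, 105°): beam 1 = 0.5176 ≠ 1.0000 ✗
  (5.5, 1.5, 60°): beam 3 = 3.0000 ≠ 2.8868 ✗
  (5.5, 2.5, 330°): beam 3 = 1.7321 ≠ 2.8868 ✗
  (6.5, 1.5, 345°): beam 1 = 0.5176 ≠ 1.0000 ✗
  …
  (1.5, 2.5, 330°): r_1=1.0000, r_2=1.5529, r_3=2.8868, r_4=5.6940, r_5=0.5774 — all match ✓
Only this pose fits every beam.

(x, y, θ) = (1.5, 2.5, 330°)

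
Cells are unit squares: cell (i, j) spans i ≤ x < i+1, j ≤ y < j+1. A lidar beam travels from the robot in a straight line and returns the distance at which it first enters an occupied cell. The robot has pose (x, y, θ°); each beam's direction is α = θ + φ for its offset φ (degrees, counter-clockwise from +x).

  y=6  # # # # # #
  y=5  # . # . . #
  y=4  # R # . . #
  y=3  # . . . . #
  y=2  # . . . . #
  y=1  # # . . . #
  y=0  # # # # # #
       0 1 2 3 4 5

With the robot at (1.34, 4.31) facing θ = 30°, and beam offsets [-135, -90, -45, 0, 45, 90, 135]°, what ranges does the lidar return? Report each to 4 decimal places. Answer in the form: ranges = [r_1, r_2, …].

beam 1: φ=-135°, α=255°
  dir = (cos 255°, sin 255°) = (-0.2588, -0.9659); from cell (1,4)
  next x-line at t=1.3137, next y-line at t=0.3209; Δt_x=3.8637, Δt_y=1.0353
    y: enter (1,3) at t=0.3209
    x: enter (0,3) at t=1.3137 ← occupied
  → r_1 = 1.3137
beam 2: φ=-90°, α=300°
  dir = (cos 300°, sin 300°) = (0.5000, -0.8660); from cell (1,4)
  next x-line at t=1.3200, next y-line at t=0.3580; Δt_x=2.0000, Δt_y=1.1547
    y: enter (1,3) at t=0.3580
    x: enter (2,3) at t=1.3200
    y: enter (2,2) at t=1.5127
    y: enter (2,1) at t=2.6674
    x: enter (3,1) at t=3.3200
    y: enter (3,0) at t=3.8221 ← occupied
  → r_2 = 3.8221
beam 3: φ=-45°, α=345°
  dir = (cos 345°, sin 345°) = (0.9659, -0.2588); from cell (1,4)
  next x-line at t=0.6833, next y-line at t=1.1977; Δt_x=1.0353, Δt_y=3.8637
    x: enter (2,4) at t=0.6833 ← occupied
  → r_3 = 0.6833
beam 4: φ=0°, α=30°
  dir = (cos 30°, sin 30°) = (0.8660, 0.5000); from cell (1,4)
  next x-line at t=0.7621, next y-line at t=1.3800; Δt_x=1.1547, Δt_y=2.0000
    x: enter (2,4) at t=0.7621 ← occupied
  → r_4 = 0.7621
beam 5: φ=45°, α=75°
  dir = (cos 75°, sin 75°) = (0.2588, 0.9659); from cell (1,4)
  next x-line at t=2.5500, next y-line at t=0.7143; Δt_x=3.8637, Δt_y=1.0353
    y: enter (1,5) at t=0.7143
    y: enter (1,6) at t=1.7496 ← occupied
  → r_5 = 1.7496
beam 6: φ=90°, α=120°
  dir = (cos 120°, sin 120°) = (-0.5000, 0.8660); from cell (1,4)
  next x-line at t=0.6800, next y-line at t=0.7967; Δt_x=2.0000, Δt_y=1.1547
    x: enter (0,4) at t=0.6800 ← occupied
  → r_6 = 0.6800
beam 7: φ=135°, α=165°
  dir = (cos 165°, sin 165°) = (-0.9659, 0.2588); from cell (1,4)
  next x-line at t=0.3520, next y-line at t=2.6660; Δt_x=1.0353, Δt_y=3.8637
    x: enter (0,4) at t=0.3520 ← occupied
  → r_7 = 0.3520

ranges = [1.3137, 3.8221, 0.6833, 0.7621, 1.7496, 0.6800, 0.3520]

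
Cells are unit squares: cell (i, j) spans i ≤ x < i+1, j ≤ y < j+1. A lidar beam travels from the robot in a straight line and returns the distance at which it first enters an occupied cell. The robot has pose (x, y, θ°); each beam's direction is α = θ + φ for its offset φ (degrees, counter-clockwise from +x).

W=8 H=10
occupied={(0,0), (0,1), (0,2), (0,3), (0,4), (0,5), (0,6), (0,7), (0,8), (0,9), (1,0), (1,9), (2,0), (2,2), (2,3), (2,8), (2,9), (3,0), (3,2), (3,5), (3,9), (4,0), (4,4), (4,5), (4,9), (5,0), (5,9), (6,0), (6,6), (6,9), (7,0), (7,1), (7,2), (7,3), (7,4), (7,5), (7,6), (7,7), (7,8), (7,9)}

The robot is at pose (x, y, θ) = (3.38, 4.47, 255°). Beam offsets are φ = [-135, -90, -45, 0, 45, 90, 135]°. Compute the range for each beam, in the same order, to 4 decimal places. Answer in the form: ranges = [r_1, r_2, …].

beam 1: φ=-135°, α=120°
  d=(-0.5000,0.8660)  start (3,4)  tX=0.7600 tY=0.6120  stride 1/|dx|=2.0000 1/|dy|=1.1547
    cross y-line → (3,5), t=0.6120 (wall)
  → r_1 = 0.6120
beam 2: φ=-90°, α=165°
  d=(-0.9659,0.2588)  start (3,4)  tX=0.3934 tY=2.0478  stride 1/|dx|=1.0353 1/|dy|=3.8637
    cross x-line → (2,4), t=0.3934
    cross x-line → (1,4), t=1.4287
    cross y-line → (1,5), t=2.0478
    cross x-line → (0,5), t=2.4640 (wall)
  → r_2 = 2.4640
beam 3: φ=-45°, α=210°
  d=(-0.8660,-0.5000)  start (3,4)  tX=0.4388 tY=0.9400  stride 1/|dx|=1.1547 1/|dy|=2.0000
    cross x-line → (2,4), t=0.4388
    cross y-line → (2,3), t=0.9400 (wall)
  → r_3 = 0.9400
beam 4: φ=0°, α=255°
  d=(-0.2588,-0.9659)  start (3,4)  tX=1.4682 tY=0.4866  stride 1/|dx|=3.8637 1/|dy|=1.0353
    cross y-line → (3,3), t=0.4866
    cross x-line → (2,3), t=1.4682 (wall)
  → r_4 = 1.4682
beam 5: φ=45°, α=300°
  d=(0.5000,-0.8660)  start (3,4)  tX=1.2400 tY=0.5427  stride 1/|dx|=2.0000 1/|dy|=1.1547
    cross y-line → (3,3), t=0.5427
    cross x-line → (4,3), t=1.2400
    cross y-line → (4,2), t=1.6974
    cross y-line → (4,1), t=2.8521
    cross x-line → (5,1), t=3.2400
    cross y-line → (5,0), t=4.0068 (wall)
  → r_5 = 4.0068
beam 6: φ=90°, α=345°
  d=(0.9659,-0.2588)  start (3,4)  tX=0.6419 tY=1.8159  stride 1/|dx|=1.0353 1/|dy|=3.8637
    cross x-line → (4,4), t=0.6419 (wall)
  → r_6 = 0.6419
beam 7: φ=135°, α=30°
  d=(0.8660,0.5000)  start (3,4)  tX=0.7159 tY=1.0600  stride 1/|dx|=1.1547 1/|dy|=2.0000
    cross x-line → (4,4), t=0.7159 (wall)
  → r_7 = 0.7159

ranges = [0.6120, 2.4640, 0.9400, 1.4682, 4.0068, 0.6419, 0.7159]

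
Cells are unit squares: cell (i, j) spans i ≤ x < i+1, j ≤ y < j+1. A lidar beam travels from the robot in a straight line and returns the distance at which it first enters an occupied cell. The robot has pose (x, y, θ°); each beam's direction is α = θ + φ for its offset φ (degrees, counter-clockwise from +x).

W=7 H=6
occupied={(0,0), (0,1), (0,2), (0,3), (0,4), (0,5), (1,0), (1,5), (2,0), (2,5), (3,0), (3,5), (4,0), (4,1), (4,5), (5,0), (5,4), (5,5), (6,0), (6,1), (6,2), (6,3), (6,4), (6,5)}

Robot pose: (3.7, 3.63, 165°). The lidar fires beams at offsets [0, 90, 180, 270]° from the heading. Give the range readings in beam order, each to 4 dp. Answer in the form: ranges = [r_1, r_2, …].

ranges = [2.7952, 2.7228, 2.3811, 1.4183]

beam 1: φ=0°, α=165°
  direction (-0.9659, 0.2588); cell (3,3); t to first gridline: x 0.7247, y 1.4296 (then +1.0353 / +3.8637)
    (2,3) via x @ 0.7247
    (2,4) via y @ 1.4296
    (1,4) via x @ 1.7600
    (0,4) via x @ 2.7952  # hit
  → r_1 = 2.7952
beam 2: φ=90°, α=255°
  direction (-0.2588, -0.9659); cell (3,3); t to first gridline: x 2.7046, y 0.6522 (then +3.8637 / +1.0353)
    (3,2) via y @ 0.6522
    (3,1) via y @ 1.6875
    (2,1) via x @ 2.7046
    (2,0) via y @ 2.7228  # hit
  → r_2 = 2.7228
beam 3: φ=180°, α=345°
  direction (0.9659, -0.2588); cell (3,3); t to first gridline: x 0.3106, y 2.4341 (then +1.0353 / +3.8637)
    (4,3) via x @ 0.3106
    (5,3) via x @ 1.3459
    (6,3) via x @ 2.3811  # hit
  → r_3 = 2.3811
beam 4: φ=270°, α=75°
  direction (0.2588, 0.9659); cell (3,3); t to first gridline: x 1.1591, y 0.3831 (then +3.8637 / +1.0353)
    (3,4) via y @ 0.3831
    (4,4) via x @ 1.1591
    (4,5) via y @ 1.4183  # hit
  → r_4 = 1.4183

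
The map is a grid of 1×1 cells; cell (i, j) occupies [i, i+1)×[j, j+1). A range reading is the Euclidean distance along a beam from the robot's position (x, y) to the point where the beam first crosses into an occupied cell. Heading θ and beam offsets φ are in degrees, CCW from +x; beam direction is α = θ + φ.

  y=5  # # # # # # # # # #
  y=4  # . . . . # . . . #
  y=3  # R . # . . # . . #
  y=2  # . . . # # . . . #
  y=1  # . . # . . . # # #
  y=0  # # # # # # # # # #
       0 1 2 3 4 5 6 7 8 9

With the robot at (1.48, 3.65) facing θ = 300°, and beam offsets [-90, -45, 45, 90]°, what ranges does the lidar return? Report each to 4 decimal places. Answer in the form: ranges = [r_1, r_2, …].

beam 1: φ=-90°, α=210°
  dir = (cos 210°, sin 210°) = (-0.8660, -0.5000); from cell (1,3)
  next x-line at t=0.5543, next y-line at t=1.3000; Δt_x=1.1547, Δt_y=2.0000
    x: enter (0,3) at t=0.5543 ← occupied
  → r_1 = 0.5543
beam 2: φ=-45°, α=255°
  dir = (cos 255°, sin 255°) = (-0.2588, -0.9659); from cell (1,3)
  next x-line at t=1.8546, next y-line at t=0.6729; Δt_x=3.8637, Δt_y=1.0353
    y: enter (1,2) at t=0.6729
    y: enter (1,1) at t=1.7082
    x: enter (0,1) at t=1.8546 ← occupied
  → r_2 = 1.8546
beam 3: φ=45°, α=345°
  dir = (cos 345°, sin 345°) = (0.9659, -0.2588); from cell (1,3)
  next x-line at t=0.5383, next y-line at t=2.5114; Δt_x=1.0353, Δt_y=3.8637
    x: enter (2,3) at t=0.5383
    x: enter (3,3) at t=1.5736 ← occupied
  → r_3 = 1.5736
beam 4: φ=90°, α=30°
  dir = (cos 30°, sin 30°) = (0.8660, 0.5000); from cell (1,3)
  next x-line at t=0.6004, next y-line at t=0.7000; Δt_x=1.1547, Δt_y=2.0000
    x: enter (2,3) at t=0.6004
    y: enter (2,4) at t=0.7000
    x: enter (3,4) at t=1.7551
    y: enter (3,5) at t=2.7000 ← occupied
  → r_4 = 2.7000

ranges = [0.5543, 1.8546, 1.5736, 2.7000]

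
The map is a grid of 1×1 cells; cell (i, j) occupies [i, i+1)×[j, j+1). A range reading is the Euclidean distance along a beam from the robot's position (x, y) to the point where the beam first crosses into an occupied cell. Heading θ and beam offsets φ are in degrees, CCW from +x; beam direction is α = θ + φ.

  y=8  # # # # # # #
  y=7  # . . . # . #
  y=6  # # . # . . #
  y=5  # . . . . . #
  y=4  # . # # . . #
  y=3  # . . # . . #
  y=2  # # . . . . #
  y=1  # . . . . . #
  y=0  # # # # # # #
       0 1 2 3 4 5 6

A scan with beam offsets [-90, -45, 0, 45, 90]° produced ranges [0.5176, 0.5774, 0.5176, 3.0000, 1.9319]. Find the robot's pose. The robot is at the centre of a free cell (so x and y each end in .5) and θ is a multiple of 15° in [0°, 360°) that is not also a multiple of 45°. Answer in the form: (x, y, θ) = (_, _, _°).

Enumerate (i+0.5, j+0.5, θ) over the 28 free cells and 16 admissible headings. For each, cast all 5 beams and compare to the given ranges.
  (1.5, 1.5, 300°): beam 1 = 0.5774 ≠ 0.5176 ✗
  (5.5, 6.5, 120°): beam 1 = 0.5774 ≠ 0.5176 ✗
  (1.5, 7.5, 210°): beam 1 = 0.5774 ≠ 0.5176 ✗
  (5.5, 1.5, 345°): beam 4 = 0.5774 ≠ 3.0000 ✗
  …
  (5.5, 7.5, 195°): r_1=0.5176, r_2=0.5774, r_3=0.5176, r_4=3.0000, r_5=1.9319 — all match ✓
No second candidate reproduces the full scan.

(x, y, θ) = (5.5, 7.5, 195°)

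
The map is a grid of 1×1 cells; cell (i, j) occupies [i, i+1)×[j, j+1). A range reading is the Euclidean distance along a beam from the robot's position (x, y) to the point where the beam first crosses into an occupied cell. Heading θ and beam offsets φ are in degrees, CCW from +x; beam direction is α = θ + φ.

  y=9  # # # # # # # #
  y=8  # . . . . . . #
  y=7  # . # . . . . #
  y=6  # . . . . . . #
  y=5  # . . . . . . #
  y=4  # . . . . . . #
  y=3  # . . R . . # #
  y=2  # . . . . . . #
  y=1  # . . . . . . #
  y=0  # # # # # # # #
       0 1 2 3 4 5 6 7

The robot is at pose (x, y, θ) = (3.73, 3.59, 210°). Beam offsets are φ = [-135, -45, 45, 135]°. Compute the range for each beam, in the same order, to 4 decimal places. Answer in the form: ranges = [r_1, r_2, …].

ranges = [5.6008, 2.8263, 2.6814, 3.3854]

beam 1: φ=-135°, α=75°
  dir = (cos 75°, sin 75°) = (0.2588, 0.9659); from cell (3,3)
  next x-line at t=1.0432, next y-line at t=0.4245; Δt_x=3.8637, Δt_y=1.0353
    y: enter (3,4) at t=0.4245
    x: enter (4,4) at t=1.0432
    y: enter (4,5) at t=1.4597
    y: enter (4,6) at t=2.4950
    y: enter (4,7) at t=3.5303
    y: enter (4,8) at t=4.5656
    x: enter (5,8) at t=4.9069
    y: enter (5,9) at t=5.6008 ← occupied
  → r_1 = 5.6008
beam 2: φ=-45°, α=165°
  dir = (cos 165°, sin 165°) = (-0.9659, 0.2588); from cell (3,3)
  next x-line at t=0.7558, next y-line at t=1.5841; Δt_x=1.0353, Δt_y=3.8637
    x: enter (2,3) at t=0.7558
    y: enter (2,4) at t=1.5841
    x: enter (1,4) at t=1.7910
    x: enter (0,4) at t=2.8263 ← occupied
  → r_2 = 2.8263
beam 3: φ=45°, α=255°
  dir = (cos 255°, sin 255°) = (-0.2588, -0.9659); from cell (3,3)
  next x-line at t=2.8205, next y-line at t=0.6108; Δt_x=3.8637, Δt_y=1.0353
    y: enter (3,2) at t=0.6108
    y: enter (3,1) at t=1.6461
    y: enter (3,0) at t=2.6814 ← occupied
  → r_3 = 2.6814
beam 4: φ=135°, α=345°
  dir = (cos 345°, sin 345°) = (0.9659, -0.2588); from cell (3,3)
  next x-line at t=0.2795, next y-line at t=2.2796; Δt_x=1.0353, Δt_y=3.8637
    x: enter (4,3) at t=0.2795
    x: enter (5,3) at t=1.3148
    y: enter (5,2) at t=2.2796
    x: enter (6,2) at t=2.3501
    x: enter (7,2) at t=3.3854 ← occupied
  → r_4 = 3.3854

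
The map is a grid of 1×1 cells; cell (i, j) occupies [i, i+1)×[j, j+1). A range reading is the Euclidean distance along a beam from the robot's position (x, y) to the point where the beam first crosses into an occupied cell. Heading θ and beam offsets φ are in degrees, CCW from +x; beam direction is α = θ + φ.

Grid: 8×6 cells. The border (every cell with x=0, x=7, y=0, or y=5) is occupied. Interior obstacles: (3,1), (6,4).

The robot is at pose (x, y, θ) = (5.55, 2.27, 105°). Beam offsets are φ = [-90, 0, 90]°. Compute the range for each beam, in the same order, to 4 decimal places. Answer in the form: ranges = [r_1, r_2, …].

beam 1: φ=-90°, α=15°
  d=(0.9659,0.2588)  start (5,2)  tX=0.4659 tY=2.8205  stride 1/|dx|=1.0353 1/|dy|=3.8637
    cross x-line → (6,2), t=0.4659
    cross x-line → (7,2), t=1.5012 (wall)
  → r_1 = 1.5012
beam 2: φ=0°, α=105°
  d=(-0.2588,0.9659)  start (5,2)  tX=2.1250 tY=0.7558  stride 1/|dx|=3.8637 1/|dy|=1.0353
    cross y-line → (5,3), t=0.7558
    cross y-line → (5,4), t=1.7910
    cross x-line → (4,4), t=2.1250
    cross y-line → (4,5), t=2.8263 (wall)
  → r_2 = 2.8263
beam 3: φ=90°, α=195°
  d=(-0.9659,-0.2588)  start (5,2)  tX=0.5694 tY=1.0432  stride 1/|dx|=1.0353 1/|dy|=3.8637
    cross x-line → (4,2), t=0.5694
    cross y-line → (4,1), t=1.0432
    cross x-line → (3,1), t=1.6047 (wall)
  → r_3 = 1.6047

ranges = [1.5012, 2.8263, 1.6047]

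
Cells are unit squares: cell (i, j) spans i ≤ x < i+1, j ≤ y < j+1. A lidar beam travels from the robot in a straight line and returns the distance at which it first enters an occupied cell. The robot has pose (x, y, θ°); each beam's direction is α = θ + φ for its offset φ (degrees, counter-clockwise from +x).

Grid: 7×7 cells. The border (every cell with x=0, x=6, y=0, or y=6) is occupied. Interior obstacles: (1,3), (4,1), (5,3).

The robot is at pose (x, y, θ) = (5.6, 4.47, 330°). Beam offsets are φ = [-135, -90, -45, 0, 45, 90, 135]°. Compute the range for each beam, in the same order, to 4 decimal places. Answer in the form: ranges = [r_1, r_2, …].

ranges = [3.7270, 0.5427, 0.4866, 0.4619, 0.4141, 0.8000, 1.5840]

beam 1: φ=-135°, α=195°
  d=(-0.9659,-0.2588)  start (5,4)  tX=0.6212 tY=1.8159  stride 1/|dx|=1.0353 1/|dy|=3.8637
    cross x-line → (4,4), t=0.6212
    cross x-line → (3,4), t=1.6564
    cross y-line → (3,3), t=1.8159
    cross x-line → (2,3), t=2.6917
    cross x-line → (1,3), t=3.7270 (wall)
  → r_1 = 3.7270
beam 2: φ=-90°, α=240°
  d=(-0.5000,-0.8660)  start (5,4)  tX=1.2000 tY=0.5427  stride 1/|dx|=2.0000 1/|dy|=1.1547
    cross y-line → (5,3), t=0.5427 (wall)
  → r_2 = 0.5427
beam 3: φ=-45°, α=285°
  d=(0.2588,-0.9659)  start (5,4)  tX=1.5455 tY=0.4866  stride 1/|dx|=3.8637 1/|dy|=1.0353
    cross y-line → (5,3), t=0.4866 (wall)
  → r_3 = 0.4866
beam 4: φ=0°, α=330°
  d=(0.8660,-0.5000)  start (5,4)  tX=0.4619 tY=0.9400  stride 1/|dx|=1.1547 1/|dy|=2.0000
    cross x-line → (6,4), t=0.4619 (wall)
  → r_4 = 0.4619
beam 5: φ=45°, α=15°
  d=(0.9659,0.2588)  start (5,4)  tX=0.4141 tY=2.0478  stride 1/|dx|=1.0353 1/|dy|=3.8637
    cross x-line → (6,4), t=0.4141 (wall)
  → r_5 = 0.4141
beam 6: φ=90°, α=60°
  d=(0.5000,0.8660)  start (5,4)  tX=0.8000 tY=0.6120  stride 1/|dx|=2.0000 1/|dy|=1.1547
    cross y-line → (5,5), t=0.6120
    cross x-line → (6,5), t=0.8000 (wall)
  → r_6 = 0.8000
beam 7: φ=135°, α=105°
  d=(-0.2588,0.9659)  start (5,4)  tX=2.3182 tY=0.5487  stride 1/|dx|=3.8637 1/|dy|=1.0353
    cross y-line → (5,5), t=0.5487
    cross y-line → (5,6), t=1.5840 (wall)
  → r_7 = 1.5840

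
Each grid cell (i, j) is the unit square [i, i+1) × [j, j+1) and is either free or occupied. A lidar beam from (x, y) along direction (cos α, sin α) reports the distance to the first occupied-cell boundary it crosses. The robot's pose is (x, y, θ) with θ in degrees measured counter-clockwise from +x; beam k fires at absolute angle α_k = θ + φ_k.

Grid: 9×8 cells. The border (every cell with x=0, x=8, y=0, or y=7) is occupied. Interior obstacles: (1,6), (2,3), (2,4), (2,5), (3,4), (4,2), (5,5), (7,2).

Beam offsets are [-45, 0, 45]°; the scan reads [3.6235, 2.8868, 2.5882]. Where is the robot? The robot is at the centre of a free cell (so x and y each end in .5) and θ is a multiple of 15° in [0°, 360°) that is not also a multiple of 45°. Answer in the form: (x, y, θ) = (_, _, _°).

Candidates: 34 free-cell centres × 16 headings = 544 poses. Raycast each; keep the one whose scan matches to 4 dp.
  (1.5, 4.5, 330°): beam 2 = 0.5774 ≠ 2.8868 ✗
  (4.5, 3.5, 255°): beam 1 = 4.0415 ≠ 3.6235 ✗
  (1.5, 1.5, 285°): beam 1 = 0.5774 ≠ 3.6235 ✗
  (7.5, 6.5, 195°): beam 1 = 1.0000 ≠ 3.6235 ✗
  …
  (5.5, 4.5, 330°): r_1=3.6235, r_2=2.8868, r_3=2.5882 — all match ✓
Unique over the lattice → pose = (5.5, 4.5, 330°).

(x, y, θ) = (5.5, 4.5, 330°)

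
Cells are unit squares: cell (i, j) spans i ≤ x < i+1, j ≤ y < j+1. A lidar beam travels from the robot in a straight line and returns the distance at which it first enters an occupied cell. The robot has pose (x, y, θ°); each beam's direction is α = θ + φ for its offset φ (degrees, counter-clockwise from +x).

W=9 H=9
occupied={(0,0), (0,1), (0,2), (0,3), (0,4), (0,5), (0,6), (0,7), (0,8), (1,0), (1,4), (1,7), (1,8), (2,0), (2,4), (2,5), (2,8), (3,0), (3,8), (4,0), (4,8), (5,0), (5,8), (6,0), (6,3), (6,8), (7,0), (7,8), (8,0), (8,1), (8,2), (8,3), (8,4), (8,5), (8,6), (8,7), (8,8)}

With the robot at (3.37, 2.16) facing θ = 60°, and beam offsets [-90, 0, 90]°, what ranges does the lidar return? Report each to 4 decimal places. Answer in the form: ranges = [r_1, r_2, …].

ranges = [2.3200, 6.7435, 2.7366]

beam 1: φ=-90°, α=330°
  d=(0.8660,-0.5000)  start (3,2)  tX=0.7275 tY=0.3200  stride 1/|dx|=1.1547 1/|dy|=2.0000
    cross y-line → (3,1), t=0.3200
    cross x-line → (4,1), t=0.7275
    cross x-line → (5,1), t=1.8822
    cross y-line → (5,0), t=2.3200 (wall)
  → r_1 = 2.3200
beam 2: φ=0°, α=60°
  d=(0.5000,0.8660)  start (3,2)  tX=1.2600 tY=0.9699  stride 1/|dx|=2.0000 1/|dy|=1.1547
    cross y-line → (3,3), t=0.9699
    cross x-line → (4,3), t=1.2600
    cross y-line → (4,4), t=2.1246
    cross x-line → (5,4), t=3.2600
    cross y-line → (5,5), t=3.2793
    cross y-line → (5,6), t=4.4341
    cross x-line → (6,6), t=5.2600
    cross y-line → (6,7), t=5.5888
    cross y-line → (6,8), t=6.7435 (wall)
  → r_2 = 6.7435
beam 3: φ=90°, α=150°
  d=(-0.8660,0.5000)  start (3,2)  tX=0.4272 tY=1.6800  stride 1/|dx|=1.1547 1/|dy|=2.0000
    cross x-line → (2,2), t=0.4272
    cross x-line → (1,2), t=1.5819
    cross y-line → (1,3), t=1.6800
    cross x-line → (0,3), t=2.7366 (wall)
  → r_3 = 2.7366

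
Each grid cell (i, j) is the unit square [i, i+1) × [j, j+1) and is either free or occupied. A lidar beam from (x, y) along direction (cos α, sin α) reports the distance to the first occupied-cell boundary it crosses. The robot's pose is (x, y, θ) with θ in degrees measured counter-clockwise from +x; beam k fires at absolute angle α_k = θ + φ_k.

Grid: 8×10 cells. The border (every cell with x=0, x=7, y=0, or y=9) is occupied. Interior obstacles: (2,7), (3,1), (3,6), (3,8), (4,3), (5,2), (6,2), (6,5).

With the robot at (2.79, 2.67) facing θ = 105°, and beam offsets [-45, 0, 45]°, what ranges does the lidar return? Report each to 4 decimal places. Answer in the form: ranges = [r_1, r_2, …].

ranges = [7.3093, 6.5533, 2.0669]

beam 1: φ=-45°, α=60°
  direction (0.5000, 0.8660); cell (2,2); t to first gridline: x 0.4200, y 0.3811 (then +2.0000 / +1.1547)
    (2,3) via y @ 0.3811
    (3,3) via x @ 0.4200
    (3,4) via y @ 1.5358
    (4,4) via x @ 2.4200
    (4,5) via y @ 2.6905
    (4,6) via y @ 3.8452
    (5,6) via x @ 4.4200
    (5,7) via y @ 4.9999
    (5,8) via y @ 6.1546
    (6,8) via x @ 6.4200
    (6,9) via y @ 7.3093  # hit
  → r_1 = 7.3093
beam 2: φ=0°, α=105°
  direction (-0.2588, 0.9659); cell (2,2); t to first gridline: x 3.0523, y 0.3416 (then +3.8637 / +1.0353)
    (2,3) via y @ 0.3416
    (2,4) via y @ 1.3769
    (2,5) via y @ 2.4122
    (1,5) via x @ 3.0523
    (1,6) via y @ 3.4475
    (1,7) via y @ 4.4827
    (1,8) via y @ 5.5180
    (1,9) via y @ 6.5533  # hit
  → r_2 = 6.5533
beam 3: φ=45°, α=150°
  direction (-0.8660, 0.5000); cell (2,2); t to first gridline: x 0.9122, y 0.6600 (then +1.1547 / +2.0000)
    (2,3) via y @ 0.6600
    (1,3) via x @ 0.9122
    (0,3) via x @ 2.0669  # hit
  → r_3 = 2.0669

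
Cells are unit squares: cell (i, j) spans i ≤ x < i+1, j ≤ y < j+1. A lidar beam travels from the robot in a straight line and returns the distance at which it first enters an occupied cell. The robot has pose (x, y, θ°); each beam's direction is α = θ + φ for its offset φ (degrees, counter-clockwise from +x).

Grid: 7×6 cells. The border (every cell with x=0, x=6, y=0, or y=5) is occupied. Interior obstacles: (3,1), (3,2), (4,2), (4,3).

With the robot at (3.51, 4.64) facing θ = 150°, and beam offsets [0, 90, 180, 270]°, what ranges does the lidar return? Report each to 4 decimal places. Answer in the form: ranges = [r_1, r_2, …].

ranges = [0.7200, 4.2031, 1.2800, 0.4157]

beam 1: φ=0°, α=150°
  direction (-0.8660, 0.5000); cell (3,4); t to first gridline: x 0.5889, y 0.7200 (then +1.1547 / +2.0000)
    (2,4) via x @ 0.5889
    (2,5) via y @ 0.7200  # hit
  → r_1 = 0.7200
beam 2: φ=90°, α=240°
  direction (-0.5000, -0.8660); cell (3,4); t to first gridline: x 1.0200, y 0.7390 (then +2.0000 / +1.1547)
    (3,3) via y @ 0.7390
    (2,3) via x @ 1.0200
    (2,2) via y @ 1.8937
    (1,2) via x @ 3.0200
    (1,1) via y @ 3.0484
    (1,0) via y @ 4.2031  # hit
  → r_2 = 4.2031
beam 3: φ=180°, α=330°
  direction (0.8660, -0.5000); cell (3,4); t to first gridline: x 0.5658, y 1.2800 (then +1.1547 / +2.0000)
    (4,4) via x @ 0.5658
    (4,3) via y @ 1.2800  # hit
  → r_3 = 1.2800
beam 4: φ=270°, α=60°
  direction (0.5000, 0.8660); cell (3,4); t to first gridline: x 0.9800, y 0.4157 (then +2.0000 / +1.1547)
    (3,5) via y @ 0.4157  # hit
  → r_4 = 0.4157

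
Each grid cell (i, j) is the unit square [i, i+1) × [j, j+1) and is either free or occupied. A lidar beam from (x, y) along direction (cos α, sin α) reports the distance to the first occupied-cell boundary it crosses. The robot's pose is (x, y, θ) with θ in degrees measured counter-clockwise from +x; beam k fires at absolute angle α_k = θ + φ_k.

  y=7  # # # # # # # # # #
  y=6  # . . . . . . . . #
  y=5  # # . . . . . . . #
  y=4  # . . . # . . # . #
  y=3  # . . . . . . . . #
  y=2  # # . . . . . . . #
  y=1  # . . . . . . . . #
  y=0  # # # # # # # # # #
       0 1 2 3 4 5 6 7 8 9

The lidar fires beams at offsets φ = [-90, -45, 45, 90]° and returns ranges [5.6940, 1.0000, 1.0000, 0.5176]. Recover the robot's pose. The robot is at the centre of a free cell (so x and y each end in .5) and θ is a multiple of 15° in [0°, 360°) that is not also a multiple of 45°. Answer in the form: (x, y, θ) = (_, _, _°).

The pose lattice has 44·16 = 704 candidates. Test each by forward raycasting.
  (6.5, 4.5, 195°): beam 1 = 2.5882 ≠ 5.6940 ✗
  (1.5, 1.5, 60°): beam 1 = 1.0000 ≠ 5.6940 ✗
  (5.5, 2.5, 75°): beam 1 = 3.6235 ≠ 5.6940 ✗
  (5.5, 5.5, 120°): beam 1 = 3.0000 ≠ 5.6940 ✗
  …
  (2.5, 1.5, 165°): r_1=5.6940, r_2=1.0000, r_3=1.0000, r_4=0.5176 — all match ✓
Unique over the lattice → pose = (2.5, 1.5, 165°).

(x, y, θ) = (2.5, 1.5, 165°)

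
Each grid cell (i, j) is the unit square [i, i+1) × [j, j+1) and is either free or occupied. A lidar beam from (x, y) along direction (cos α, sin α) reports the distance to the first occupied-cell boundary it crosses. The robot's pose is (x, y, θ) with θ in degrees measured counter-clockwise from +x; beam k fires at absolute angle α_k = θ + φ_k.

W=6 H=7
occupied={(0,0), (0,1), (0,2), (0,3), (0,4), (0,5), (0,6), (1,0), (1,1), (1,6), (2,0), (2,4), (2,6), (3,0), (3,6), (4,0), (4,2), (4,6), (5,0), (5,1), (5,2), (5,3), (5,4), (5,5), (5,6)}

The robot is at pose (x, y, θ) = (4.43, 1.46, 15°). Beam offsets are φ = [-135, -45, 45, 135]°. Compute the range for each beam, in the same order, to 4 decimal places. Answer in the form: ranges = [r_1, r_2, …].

beam 1: φ=-135°, α=240°
  cosα=-0.5000 sinα=-0.8660 | (4,1) | tMaxX 0.8600 tMaxY 0.5312 | tΔX 2.0000 tΔY 1.1547
    t=0.5312 [y] (4,0) — stop
  → r_1 = 0.5312
beam 2: φ=-45°, α=330°
  cosα=0.8660 sinα=-0.5000 | (4,1) | tMaxX 0.6582 tMaxY 0.9200 | tΔX 1.1547 tΔY 2.0000
    t=0.6582 [x] (5,1) — stop
  → r_2 = 0.6582
beam 3: φ=45°, α=60°
  cosα=0.5000 sinα=0.8660 | (4,1) | tMaxX 1.1400 tMaxY 0.6235 | tΔX 2.0000 tΔY 1.1547
    t=0.6235 [y] (4,2) — stop
  → r_3 = 0.6235
beam 4: φ=135°, α=150°
  cosα=-0.8660 sinα=0.5000 | (4,1) | tMaxX 0.4965 tMaxY 1.0800 | tΔX 1.1547 tΔY 2.0000
    t=0.4965 [x] (3,1)
    t=1.0800 [y] (3,2)
    t=1.6512 [x] (2,2)
    t=2.8059 [x] (1,2)
    t=3.0800 [y] (1,3)
    t=3.9606 [x] (0,3) — stop
  → r_4 = 3.9606

ranges = [0.5312, 0.6582, 0.6235, 3.9606]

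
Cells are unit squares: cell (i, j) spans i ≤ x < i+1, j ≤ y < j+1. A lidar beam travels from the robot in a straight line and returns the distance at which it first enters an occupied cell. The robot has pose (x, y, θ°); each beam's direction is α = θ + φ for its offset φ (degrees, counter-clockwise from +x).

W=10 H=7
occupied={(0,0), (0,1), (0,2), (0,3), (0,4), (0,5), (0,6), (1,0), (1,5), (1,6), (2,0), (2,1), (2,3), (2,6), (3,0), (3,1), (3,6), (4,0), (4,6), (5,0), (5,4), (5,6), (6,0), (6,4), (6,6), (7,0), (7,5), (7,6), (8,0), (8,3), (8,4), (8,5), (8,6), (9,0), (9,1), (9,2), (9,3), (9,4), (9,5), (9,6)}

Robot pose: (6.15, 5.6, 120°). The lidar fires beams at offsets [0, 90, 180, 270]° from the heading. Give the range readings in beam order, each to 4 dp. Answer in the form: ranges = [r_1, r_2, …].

beam 1: φ=0°, α=120°
  direction (-0.5000, 0.8660); cell (6,5); t to first gridline: x 0.3000, y 0.4619 (then +2.0000 / +1.1547)
    (5,5) via x @ 0.3000
    (5,6) via y @ 0.4619  # hit
  → r_1 = 0.4619
beam 2: φ=90°, α=210°
  direction (-0.8660, -0.5000); cell (6,5); t to first gridline: x 0.1732, y 1.2000 (then +1.1547 / +2.0000)
    (5,5) via x @ 0.1732
    (5,4) via y @ 1.2000  # hit
  → r_2 = 1.2000
beam 3: φ=180°, α=300°
  direction (0.5000, -0.8660); cell (6,5); t to first gridline: x 1.7000, y 0.6928 (then +2.0000 / +1.1547)
    (6,4) via y @ 0.6928  # hit
  → r_3 = 0.6928
beam 4: φ=270°, α=30°
  direction (0.8660, 0.5000); cell (6,5); t to first gridline: x 0.9815, y 0.8000 (then +1.1547 / +2.0000)
    (6,6) via y @ 0.8000  # hit
  → r_4 = 0.8000

ranges = [0.4619, 1.2000, 0.6928, 0.8000]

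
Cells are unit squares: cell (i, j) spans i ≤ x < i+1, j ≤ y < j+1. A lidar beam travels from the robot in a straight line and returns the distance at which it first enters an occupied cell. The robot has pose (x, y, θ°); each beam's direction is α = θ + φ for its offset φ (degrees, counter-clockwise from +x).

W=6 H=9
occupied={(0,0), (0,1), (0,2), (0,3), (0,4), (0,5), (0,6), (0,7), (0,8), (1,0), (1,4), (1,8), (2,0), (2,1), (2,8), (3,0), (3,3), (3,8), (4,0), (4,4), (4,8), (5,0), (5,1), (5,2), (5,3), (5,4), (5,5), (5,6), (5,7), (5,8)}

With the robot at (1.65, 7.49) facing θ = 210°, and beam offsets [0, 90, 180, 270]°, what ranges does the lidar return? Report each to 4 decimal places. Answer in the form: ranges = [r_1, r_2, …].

beam 1: φ=0°, α=210°
  direction (-0.8660, -0.5000); cell (1,7); t to first gridline: x 0.7506, y 0.9800 (then +1.1547 / +2.0000)
    (0,7) via x @ 0.7506  # hit
  → r_1 = 0.7506
beam 2: φ=90°, α=300°
  direction (0.5000, -0.8660); cell (1,7); t to first gridline: x 0.7000, y 0.5658 (then +2.0000 / +1.1547)
    (1,6) via y @ 0.5658
    (2,6) via x @ 0.7000
    (2,5) via y @ 1.7205
    (3,5) via x @ 2.7000
    (3,4) via y @ 2.8752
    (3,3) via y @ 4.0299  # hit
  → r_2 = 4.0299
beam 3: φ=180°, α=30°
  direction (0.8660, 0.5000); cell (1,7); t to first gridline: x 0.4041, y 1.0200 (then +1.1547 / +2.0000)
    (2,7) via x @ 0.4041
    (2,8) via y @ 1.0200  # hit
  → r_3 = 1.0200
beam 4: φ=270°, α=120°
  direction (-0.5000, 0.8660); cell (1,7); t to first gridline: x 1.3000, y 0.5889 (then +2.0000 / +1.1547)
    (1,8) via y @ 0.5889  # hit
  → r_4 = 0.5889

ranges = [0.7506, 4.0299, 1.0200, 0.5889]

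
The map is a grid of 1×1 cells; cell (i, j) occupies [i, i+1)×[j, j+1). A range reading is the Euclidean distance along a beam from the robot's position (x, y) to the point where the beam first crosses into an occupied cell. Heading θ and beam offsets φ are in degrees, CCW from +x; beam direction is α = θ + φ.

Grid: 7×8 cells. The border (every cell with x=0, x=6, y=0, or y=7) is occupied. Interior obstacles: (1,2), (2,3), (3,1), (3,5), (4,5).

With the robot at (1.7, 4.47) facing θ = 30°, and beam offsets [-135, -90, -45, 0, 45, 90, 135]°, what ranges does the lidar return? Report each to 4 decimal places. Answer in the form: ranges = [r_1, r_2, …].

ranges = [1.5219, 0.6000, 4.4517, 1.5011, 2.6192, 1.4000, 0.7247]

beam 1: φ=-135°, α=255°
  dir = (cos 255°, sin 255°) = (-0.2588, -0.9659); from cell (1,4)
  next x-line at t=2.7046, next y-line at t=0.4866; Δt_x=3.8637, Δt_y=1.0353
    y: enter (1,3) at t=0.4866
    y: enter (1,2) at t=1.5219 ← occupied
  → r_1 = 1.5219
beam 2: φ=-90°, α=300°
  dir = (cos 300°, sin 300°) = (0.5000, -0.8660); from cell (1,4)
  next x-line at t=0.6000, next y-line at t=0.5427; Δt_x=2.0000, Δt_y=1.1547
    y: enter (1,3) at t=0.5427
    x: enter (2,3) at t=0.6000 ← occupied
  → r_2 = 0.6000
beam 3: φ=-45°, α=345°
  dir = (cos 345°, sin 345°) = (0.9659, -0.2588); from cell (1,4)
  next x-line at t=0.3106, next y-line at t=1.8159; Δt_x=1.0353, Δt_y=3.8637
    x: enter (2,4) at t=0.3106
    x: enter (3,4) at t=1.3459
    y: enter (3,3) at t=1.8159
    x: enter (4,3) at t=2.3811
    x: enter (5,3) at t=3.4164
    x: enter (6,3) at t=4.4517 ← occupied
  → r_3 = 4.4517
beam 4: φ=0°, α=30°
  dir = (cos 30°, sin 30°) = (0.8660, 0.5000); from cell (1,4)
  next x-line at t=0.3464, next y-line at t=1.0600; Δt_x=1.1547, Δt_y=2.0000
    x: enter (2,4) at t=0.3464
    y: enter (2,5) at t=1.0600
    x: enter (3,5) at t=1.5011 ← occupied
  → r_4 = 1.5011
beam 5: φ=45°, α=75°
  dir = (cos 75°, sin 75°) = (0.2588, 0.9659); from cell (1,4)
  next x-line at t=1.1591, next y-line at t=0.5487; Δt_x=3.8637, Δt_y=1.0353
    y: enter (1,5) at t=0.5487
    x: enter (2,5) at t=1.1591
    y: enter (2,6) at t=1.5840
    y: enter (2,7) at t=2.6192 ← occupied
  → r_5 = 2.6192
beam 6: φ=90°, α=120°
  dir = (cos 120°, sin 120°) = (-0.5000, 0.8660); from cell (1,4)
  next x-line at t=1.4000, next y-line at t=0.6120; Δt_x=2.0000, Δt_y=1.1547
    y: enter (1,5) at t=0.6120
    x: enter (0,5) at t=1.4000 ← occupied
  → r_6 = 1.4000
beam 7: φ=135°, α=165°
  dir = (cos 165°, sin 165°) = (-0.9659, 0.2588); from cell (1,4)
  next x-line at t=0.7247, next y-line at t=2.0478; Δt_x=1.0353, Δt_y=3.8637
    x: enter (0,4) at t=0.7247 ← occupied
  → r_7 = 0.7247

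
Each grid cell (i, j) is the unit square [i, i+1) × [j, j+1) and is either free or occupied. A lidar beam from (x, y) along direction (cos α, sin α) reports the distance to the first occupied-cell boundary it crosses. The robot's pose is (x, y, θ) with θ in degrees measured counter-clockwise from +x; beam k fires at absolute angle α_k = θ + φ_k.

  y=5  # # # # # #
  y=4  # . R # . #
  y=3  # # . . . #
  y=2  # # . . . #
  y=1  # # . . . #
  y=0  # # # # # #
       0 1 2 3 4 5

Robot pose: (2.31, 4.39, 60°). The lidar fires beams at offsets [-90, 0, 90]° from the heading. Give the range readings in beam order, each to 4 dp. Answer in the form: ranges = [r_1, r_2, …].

ranges = [3.1061, 0.7044, 1.2200]

beam 1: φ=-90°, α=330°
  cosα=0.8660 sinα=-0.5000 | (2,4) | tMaxX 0.7967 tMaxY 0.7800 | tΔX 1.1547 tΔY 2.0000
    t=0.7800 [y] (2,3)
    t=0.7967 [x] (3,3)
    t=1.9514 [x] (4,3)
    t=2.7800 [y] (4,2)
    t=3.1061 [x] (5,2) — stop
  → r_1 = 3.1061
beam 2: φ=0°, α=60°
  cosα=0.5000 sinα=0.8660 | (2,4) | tMaxX 1.3800 tMaxY 0.7044 | tΔX 2.0000 tΔY 1.1547
    t=0.7044 [y] (2,5) — stop
  → r_2 = 0.7044
beam 3: φ=90°, α=150°
  cosα=-0.8660 sinα=0.5000 | (2,4) | tMaxX 0.3580 tMaxY 1.2200 | tΔX 1.1547 tΔY 2.0000
    t=0.3580 [x] (1,4)
    t=1.2200 [y] (1,5) — stop
  → r_3 = 1.2200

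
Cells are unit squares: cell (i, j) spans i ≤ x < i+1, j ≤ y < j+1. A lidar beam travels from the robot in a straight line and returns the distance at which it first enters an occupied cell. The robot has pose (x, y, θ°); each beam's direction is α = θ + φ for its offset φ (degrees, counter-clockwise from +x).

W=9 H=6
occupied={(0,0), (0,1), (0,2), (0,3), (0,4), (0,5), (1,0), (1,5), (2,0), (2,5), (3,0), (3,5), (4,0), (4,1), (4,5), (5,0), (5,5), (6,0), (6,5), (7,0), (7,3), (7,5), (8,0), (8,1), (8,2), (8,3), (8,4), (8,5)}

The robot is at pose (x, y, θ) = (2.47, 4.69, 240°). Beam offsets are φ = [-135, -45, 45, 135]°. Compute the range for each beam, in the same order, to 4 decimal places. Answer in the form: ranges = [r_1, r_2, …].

beam 1: φ=-135°, α=105°
  direction (-0.2588, 0.9659); cell (2,4); t to first gridline: x 1.8159, y 0.3209 (then +3.8637 / +1.0353)
    (2,5) via y @ 0.3209  # hit
  → r_1 = 0.3209
beam 2: φ=-45°, α=195°
  direction (-0.9659, -0.2588); cell (2,4); t to first gridline: x 0.4866, y 2.6660 (then +1.0353 / +3.8637)
    (1,4) via x @ 0.4866
    (0,4) via x @ 1.5219  # hit
  → r_2 = 1.5219
beam 3: φ=45°, α=285°
  direction (0.2588, -0.9659); cell (2,4); t to first gridline: x 2.0478, y 0.7143 (then +3.8637 / +1.0353)
    (2,3) via y @ 0.7143
    (2,2) via y @ 1.7496
    (3,2) via x @ 2.0478
    (3,1) via y @ 2.7849
    (3,0) via y @ 3.8202  # hit
  → r_3 = 3.8202
beam 4: φ=135°, α=15°
  direction (0.9659, 0.2588); cell (2,4); t to first gridline: x 0.5487, y 1.1977 (then +1.0353 / +3.8637)
    (3,4) via x @ 0.5487
    (3,5) via y @ 1.1977  # hit
  → r_4 = 1.1977

ranges = [0.3209, 1.5219, 3.8202, 1.1977]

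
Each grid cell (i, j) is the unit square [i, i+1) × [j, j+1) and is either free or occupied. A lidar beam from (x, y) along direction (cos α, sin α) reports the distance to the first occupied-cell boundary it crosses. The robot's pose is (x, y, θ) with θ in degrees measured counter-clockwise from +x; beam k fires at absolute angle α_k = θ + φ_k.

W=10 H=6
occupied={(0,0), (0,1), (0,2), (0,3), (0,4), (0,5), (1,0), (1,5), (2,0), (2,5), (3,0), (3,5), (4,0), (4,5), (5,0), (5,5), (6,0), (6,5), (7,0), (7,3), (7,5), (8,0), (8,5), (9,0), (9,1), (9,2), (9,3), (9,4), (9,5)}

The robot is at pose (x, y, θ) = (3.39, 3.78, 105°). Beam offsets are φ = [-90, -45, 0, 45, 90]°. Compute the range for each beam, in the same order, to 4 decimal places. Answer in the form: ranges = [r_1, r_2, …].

ranges = [4.7137, 1.4087, 1.2630, 2.4400, 2.4743]

beam 1: φ=-90°, α=15°
  dir = (cos 15°, sin 15°) = (0.9659, 0.2588); from cell (3,3)
  next x-line at t=0.6315, next y-line at t=0.8500; Δt_x=1.0353, Δt_y=3.8637
    x: enter (4,3) at t=0.6315
    y: enter (4,4) at t=0.8500
    x: enter (5,4) at t=1.6668
    x: enter (6,4) at t=2.7021
    x: enter (7,4) at t=3.7373
    y: enter (7,5) at t=4.7137 ← occupied
  → r_1 = 4.7137
beam 2: φ=-45°, α=60°
  dir = (cos 60°, sin 60°) = (0.5000, 0.8660); from cell (3,3)
  next x-line at t=1.2200, next y-line at t=0.2540; Δt_x=2.0000, Δt_y=1.1547
    y: enter (3,4) at t=0.2540
    x: enter (4,4) at t=1.2200
    y: enter (4,5) at t=1.4087 ← occupied
  → r_2 = 1.4087
beam 3: φ=0°, α=105°
  dir = (cos 105°, sin 105°) = (-0.2588, 0.9659); from cell (3,3)
  next x-line at t=1.5068, next y-line at t=0.2278; Δt_x=3.8637, Δt_y=1.0353
    y: enter (3,4) at t=0.2278
    y: enter (3,5) at t=1.2630 ← occupied
  → r_3 = 1.2630
beam 4: φ=45°, α=150°
  dir = (cos 150°, sin 150°) = (-0.8660, 0.5000); from cell (3,3)
  next x-line at t=0.4503, next y-line at t=0.4400; Δt_x=1.1547, Δt_y=2.0000
    y: enter (3,4) at t=0.4400
    x: enter (2,4) at t=0.4503
    x: enter (1,4) at t=1.6050
    y: enter (1,5) at t=2.4400 ← occupied
  → r_4 = 2.4400
beam 5: φ=90°, α=195°
  dir = (cos 195°, sin 195°) = (-0.9659, -0.2588); from cell (3,3)
  next x-line at t=0.4038, next y-line at t=3.0137; Δt_x=1.0353, Δt_y=3.8637
    x: enter (2,3) at t=0.4038
    x: enter (1,3) at t=1.4390
    x: enter (0,3) at t=2.4743 ← occupied
  → r_5 = 2.4743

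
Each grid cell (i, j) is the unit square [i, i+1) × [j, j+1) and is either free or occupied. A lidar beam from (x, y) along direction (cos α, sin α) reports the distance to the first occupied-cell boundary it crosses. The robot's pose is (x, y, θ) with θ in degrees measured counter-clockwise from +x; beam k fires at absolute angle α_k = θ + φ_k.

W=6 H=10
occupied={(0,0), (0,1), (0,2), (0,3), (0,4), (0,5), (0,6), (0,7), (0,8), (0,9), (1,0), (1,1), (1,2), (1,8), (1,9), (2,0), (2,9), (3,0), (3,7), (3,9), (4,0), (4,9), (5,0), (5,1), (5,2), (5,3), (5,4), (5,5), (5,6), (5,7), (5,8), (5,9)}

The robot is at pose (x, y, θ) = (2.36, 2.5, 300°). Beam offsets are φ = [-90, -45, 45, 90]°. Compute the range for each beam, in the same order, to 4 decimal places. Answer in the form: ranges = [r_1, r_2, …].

beam 1: φ=-90°, α=210°
  dir = (cos 210°, sin 210°) = (-0.8660, -0.5000); from cell (2,2)
  next x-line at t=0.4157, next y-line at t=1.0000; Δt_x=1.1547, Δt_y=2.0000
    x: enter (1,2) at t=0.4157 ← occupied
  → r_1 = 0.4157
beam 2: φ=-45°, α=255°
  dir = (cos 255°, sin 255°) = (-0.2588, -0.9659); from cell (2,2)
  next x-line at t=1.3909, next y-line at t=0.5176; Δt_x=3.8637, Δt_y=1.0353
    y: enter (2,1) at t=0.5176
    x: enter (1,1) at t=1.3909 ← occupied
  → r_2 = 1.3909
beam 3: φ=45°, α=345°
  dir = (cos 345°, sin 345°) = (0.9659, -0.2588); from cell (2,2)
  next x-line at t=0.6626, next y-line at t=1.9319; Δt_x=1.0353, Δt_y=3.8637
    x: enter (3,2) at t=0.6626
    x: enter (4,2) at t=1.6979
    y: enter (4,1) at t=1.9319
    x: enter (5,1) at t=2.7331 ← occupied
  → r_3 = 2.7331
beam 4: φ=90°, α=30°
  dir = (cos 30°, sin 30°) = (0.8660, 0.5000); from cell (2,2)
  next x-line at t=0.7390, next y-line at t=1.0000; Δt_x=1.1547, Δt_y=2.0000
    x: enter (3,2) at t=0.7390
    y: enter (3,3) at t=1.0000
    x: enter (4,3) at t=1.8937
    y: enter (4,4) at t=3.0000
    x: enter (5,4) at t=3.0484 ← occupied
  → r_4 = 3.0484

ranges = [0.4157, 1.3909, 2.7331, 3.0484]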